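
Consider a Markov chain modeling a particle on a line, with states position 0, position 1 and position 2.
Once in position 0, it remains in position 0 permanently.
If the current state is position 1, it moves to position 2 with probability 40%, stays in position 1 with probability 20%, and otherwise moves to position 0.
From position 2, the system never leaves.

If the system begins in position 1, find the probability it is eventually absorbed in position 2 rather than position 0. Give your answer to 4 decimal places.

0.5000

Let h(s) be the probability of absorption at position 2 starting from transient state s. Then h(position 2) = 1 and h(position 0) = 0. By first-step analysis:
h(position 1) = 0.4·0 + 0.2·h(position 1) + 0.4·1
Solving: h(position 1) = 0.5000.
Starting from position 1, the probability is 0.5000.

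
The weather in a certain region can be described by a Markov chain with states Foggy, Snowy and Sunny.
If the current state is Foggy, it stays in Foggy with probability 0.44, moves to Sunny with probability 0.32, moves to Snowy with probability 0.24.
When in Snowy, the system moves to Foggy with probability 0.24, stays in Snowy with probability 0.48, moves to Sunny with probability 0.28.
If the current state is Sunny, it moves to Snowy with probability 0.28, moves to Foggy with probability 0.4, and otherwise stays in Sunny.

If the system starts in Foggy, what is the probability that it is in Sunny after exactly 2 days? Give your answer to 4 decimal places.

0.3104

Sum over the intermediate state after 1 day:
P = P(Foggy→Foggy)·P(Foggy→Sunny) + P(Foggy→Snowy)·P(Snowy→Sunny) + P(Foggy→Sunny)·P(Sunny→Sunny)
  = 0.44×0.32 + 0.24×0.28 + 0.32×0.32
  = 0.1408 + 0.0672 + 0.1024 = 0.3104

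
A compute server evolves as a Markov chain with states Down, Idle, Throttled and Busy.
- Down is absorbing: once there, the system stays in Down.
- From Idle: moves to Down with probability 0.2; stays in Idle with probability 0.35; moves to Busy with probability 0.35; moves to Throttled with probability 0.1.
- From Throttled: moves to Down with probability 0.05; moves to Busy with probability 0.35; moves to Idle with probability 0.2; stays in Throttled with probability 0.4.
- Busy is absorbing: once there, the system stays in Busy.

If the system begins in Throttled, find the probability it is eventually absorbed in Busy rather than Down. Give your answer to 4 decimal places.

Let h(s) be the probability of absorption at Busy starting from transient state s. Then h(Busy) = 1 and h(Down) = 0. By first-step analysis:
h(Idle) = 0.2·0 + 0.35·h(Idle) + 0.1·h(Throttled) + 0.35·1
h(Throttled) = 0.05·0 + 0.2·h(Idle) + 0.4·h(Throttled) + 0.35·1
Solving: h(Idle) = 0.6622, h(Throttled) = 0.8041.
Starting from Throttled, the probability is 0.8041.

0.8041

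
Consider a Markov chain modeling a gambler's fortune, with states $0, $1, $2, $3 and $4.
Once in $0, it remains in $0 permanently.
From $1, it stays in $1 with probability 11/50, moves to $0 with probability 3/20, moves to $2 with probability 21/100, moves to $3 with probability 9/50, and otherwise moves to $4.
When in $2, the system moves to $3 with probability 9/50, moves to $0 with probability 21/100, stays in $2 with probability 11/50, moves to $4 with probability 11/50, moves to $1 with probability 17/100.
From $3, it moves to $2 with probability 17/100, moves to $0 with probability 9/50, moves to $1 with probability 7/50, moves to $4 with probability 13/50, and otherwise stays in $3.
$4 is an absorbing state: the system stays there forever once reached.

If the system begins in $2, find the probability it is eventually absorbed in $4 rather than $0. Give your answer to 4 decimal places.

0.5440

Let h(s) be the probability of absorption at $4 starting from transient state s. Then h($4) = 1 and h($0) = 0. By first-step analysis:
h($1) = 0.15·0 + 0.22·h($1) + 0.21·h($2) + 0.18·h($3) + 0.24·1
h($2) = 0.21·0 + 0.17·h($1) + 0.22·h($2) + 0.18·h($3) + 0.22·1
h($3) = 0.18·0 + 0.14·h($1) + 0.17·h($2) + 0.25·h($3) + 0.26·1
Solving: h($1) = 0.5879, h($2) = 0.5440, h($3) = 0.5797.
Starting from $2, the probability is 0.5440.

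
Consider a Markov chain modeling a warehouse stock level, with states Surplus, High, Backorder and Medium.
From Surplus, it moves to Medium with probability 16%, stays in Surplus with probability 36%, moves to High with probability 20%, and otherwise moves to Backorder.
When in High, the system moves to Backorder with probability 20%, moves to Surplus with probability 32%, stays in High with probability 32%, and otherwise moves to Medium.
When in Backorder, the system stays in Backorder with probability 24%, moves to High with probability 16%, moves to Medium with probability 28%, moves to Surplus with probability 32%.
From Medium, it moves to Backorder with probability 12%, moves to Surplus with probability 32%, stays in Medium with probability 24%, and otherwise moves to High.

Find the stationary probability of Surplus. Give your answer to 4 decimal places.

0.3333

Let the stationary distribution be π with π = πP and π_1 + π_2 + π_3 + π_4 = 1.
π_1 = 0.36·π_1 + 0.32·π_2 + 0.32·π_3 + 0.32·π_4
π_2 = 0.2·π_1 + 0.32·π_2 + 0.16·π_3 + 0.32·π_4
π_3 = 0.28·π_1 + 0.2·π_2 + 0.24·π_3 + 0.12·π_4
Solving with the normalization constraint gives π = (0.3333, 0.2449, 0.2192, 0.2025).
So the stationary probability of Surplus is 0.3333.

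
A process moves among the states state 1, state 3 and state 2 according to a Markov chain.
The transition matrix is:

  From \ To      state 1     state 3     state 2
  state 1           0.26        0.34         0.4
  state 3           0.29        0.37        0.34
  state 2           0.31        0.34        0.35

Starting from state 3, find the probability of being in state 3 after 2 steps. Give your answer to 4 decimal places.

Sum over the intermediate state after 1 step:
P = P(state 3→state 1)·P(state 1→state 3) + P(state 3→state 3)·P(state 3→state 3) + P(state 3→state 2)·P(state 2→state 3)
  = 0.29×0.34 + 0.37×0.37 + 0.34×0.34
  = 0.0986 + 0.1369 + 0.1156 = 0.3511

0.3511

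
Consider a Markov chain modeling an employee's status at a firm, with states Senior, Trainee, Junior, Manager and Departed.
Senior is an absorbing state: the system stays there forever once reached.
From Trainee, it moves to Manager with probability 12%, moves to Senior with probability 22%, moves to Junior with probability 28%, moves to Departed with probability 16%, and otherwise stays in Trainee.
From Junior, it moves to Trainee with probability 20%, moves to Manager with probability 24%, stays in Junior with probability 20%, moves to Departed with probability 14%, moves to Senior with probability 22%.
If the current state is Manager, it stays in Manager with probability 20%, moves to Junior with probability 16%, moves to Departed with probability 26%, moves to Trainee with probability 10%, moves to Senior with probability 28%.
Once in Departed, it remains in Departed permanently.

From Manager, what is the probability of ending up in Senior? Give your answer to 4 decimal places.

Let h(s) be the probability of absorption at Senior starting from transient state s. Then h(Senior) = 1 and h(Departed) = 0. By first-step analysis:
h(Trainee) = 0.22·1 + 0.22·h(Trainee) + 0.28·h(Junior) + 0.12·h(Manager) + 0.16·0
h(Junior) = 0.22·1 + 0.2·h(Trainee) + 0.2·h(Junior) + 0.24·h(Manager) + 0.14·0
h(Manager) = 0.28·1 + 0.1·h(Trainee) + 0.16·h(Junior) + 0.2·h(Manager) + 0.26·0
Solving: h(Trainee) = 0.5727, h(Junior) = 0.5794, h(Manager) = 0.5375.
Starting from Manager, the probability is 0.5375.

0.5375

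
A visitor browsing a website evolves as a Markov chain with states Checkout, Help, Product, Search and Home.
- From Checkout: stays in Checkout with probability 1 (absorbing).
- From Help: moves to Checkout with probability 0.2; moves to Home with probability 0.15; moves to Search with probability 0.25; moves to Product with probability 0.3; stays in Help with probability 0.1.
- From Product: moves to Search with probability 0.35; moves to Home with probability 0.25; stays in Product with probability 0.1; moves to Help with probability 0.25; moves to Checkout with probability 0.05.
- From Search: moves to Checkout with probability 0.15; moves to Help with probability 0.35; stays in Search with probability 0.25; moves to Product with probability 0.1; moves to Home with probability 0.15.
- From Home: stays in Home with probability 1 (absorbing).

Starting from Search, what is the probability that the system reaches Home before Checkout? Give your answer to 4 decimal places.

0.5276

Let h(s) be the probability of absorption at Home starting from transient state s. Then h(Home) = 1 and h(Checkout) = 0. By first-step analysis:
h(Help) = 0.2·0 + 0.1·h(Help) + 0.3·h(Product) + 0.25·h(Search) + 0.15·1
h(Product) = 0.05·0 + 0.25·h(Help) + 0.1·h(Product) + 0.35·h(Search) + 0.25·1
h(Search) = 0.15·0 + 0.35·h(Help) + 0.1·h(Product) + 0.25·h(Search) + 0.15·1
Solving: h(Help) = 0.5226, h(Product) = 0.6281, h(Search) = 0.5276.
Starting from Search, the probability is 0.5276.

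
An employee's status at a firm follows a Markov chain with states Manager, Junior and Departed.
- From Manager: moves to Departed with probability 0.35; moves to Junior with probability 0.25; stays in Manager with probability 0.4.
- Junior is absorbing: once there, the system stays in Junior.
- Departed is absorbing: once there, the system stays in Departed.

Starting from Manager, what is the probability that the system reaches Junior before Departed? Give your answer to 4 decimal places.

Let h(s) be the probability of absorption at Junior starting from transient state s. Then h(Junior) = 1 and h(Departed) = 0. By first-step analysis:
h(Manager) = 0.4·h(Manager) + 0.25·1 + 0.35·0
Solving: h(Manager) = 0.4167.
Starting from Manager, the probability is 0.4167.

0.4167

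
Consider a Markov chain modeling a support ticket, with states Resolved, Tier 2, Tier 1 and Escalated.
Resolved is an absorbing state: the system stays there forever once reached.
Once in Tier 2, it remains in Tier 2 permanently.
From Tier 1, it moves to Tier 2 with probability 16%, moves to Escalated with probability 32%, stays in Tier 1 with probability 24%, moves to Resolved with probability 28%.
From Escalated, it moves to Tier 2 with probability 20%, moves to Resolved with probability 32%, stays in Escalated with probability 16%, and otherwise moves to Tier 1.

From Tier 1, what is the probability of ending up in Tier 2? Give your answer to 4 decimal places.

0.3701

Let h(s) be the probability of absorption at Tier 2 starting from transient state s. Then h(Tier 2) = 1 and h(Resolved) = 0. By first-step analysis:
h(Tier 1) = 0.28·0 + 0.16·1 + 0.24·h(Tier 1) + 0.32·h(Escalated)
h(Escalated) = 0.32·0 + 0.2·1 + 0.32·h(Tier 1) + 0.16·h(Escalated)
Solving: h(Tier 1) = 0.3701, h(Escalated) = 0.3791.
Starting from Tier 1, the probability is 0.3701.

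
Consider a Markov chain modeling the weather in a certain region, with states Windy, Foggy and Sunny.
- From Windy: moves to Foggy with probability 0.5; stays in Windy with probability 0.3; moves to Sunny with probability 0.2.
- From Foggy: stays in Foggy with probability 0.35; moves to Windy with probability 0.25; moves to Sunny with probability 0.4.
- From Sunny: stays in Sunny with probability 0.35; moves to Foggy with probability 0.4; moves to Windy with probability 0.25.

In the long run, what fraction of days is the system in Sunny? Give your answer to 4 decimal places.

0.3308

Let the stationary distribution be π with π = πP and π_1 + π_2 + π_3 = 1.
π_1 = 0.3·π_1 + 0.25·π_2 + 0.25·π_3
π_2 = 0.5·π_1 + 0.35·π_2 + 0.4·π_3
Solving with the normalization constraint gives π = (0.2632, 0.4060, 0.3308).
So the stationary probability of Sunny is 0.3308.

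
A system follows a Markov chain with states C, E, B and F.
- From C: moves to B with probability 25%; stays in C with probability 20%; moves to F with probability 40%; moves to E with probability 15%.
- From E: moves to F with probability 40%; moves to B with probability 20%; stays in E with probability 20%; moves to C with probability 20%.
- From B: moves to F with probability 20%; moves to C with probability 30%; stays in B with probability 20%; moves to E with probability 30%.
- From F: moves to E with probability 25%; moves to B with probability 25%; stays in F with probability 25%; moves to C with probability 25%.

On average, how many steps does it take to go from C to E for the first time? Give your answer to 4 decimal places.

Let t(s) be the expected number of steps to first reach E from state s, with t(E) = 0. Conditioning on the first step:
t(C) = 1 + 0.2·t(C) + 0.25·t(B) + 0.4·t(F)
t(B) = 1 + 0.3·t(C) + 0.2·t(B) + 0.2·t(F)
t(F) = 1 + 0.25·t(C) + 0.25·t(B) + 0.25·t(F)
Solving: t(C) = 4.6220, t(B) = 4.0383, t(F) = 4.2201.
Expected steps from C to E: 4.6220.

4.6220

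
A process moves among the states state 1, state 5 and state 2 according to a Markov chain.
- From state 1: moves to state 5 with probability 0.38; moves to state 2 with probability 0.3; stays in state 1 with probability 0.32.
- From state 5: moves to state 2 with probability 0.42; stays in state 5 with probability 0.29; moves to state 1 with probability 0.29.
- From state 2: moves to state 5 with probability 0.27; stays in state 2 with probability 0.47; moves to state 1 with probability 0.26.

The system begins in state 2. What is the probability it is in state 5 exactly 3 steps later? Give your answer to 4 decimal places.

0.3073

Propagate the distribution vector 3 steps from state 2.
After 0 steps: (0.0000, 0.0000, 1.0000)
After 1 step: (0.2600, 0.2700, 0.4700)
After 2 steps: (0.2837, 0.3040, 0.4123)
After 3 steps: (0.2861, 0.3073, 0.4066)
P(in state 5 after 3 steps) = 0.3073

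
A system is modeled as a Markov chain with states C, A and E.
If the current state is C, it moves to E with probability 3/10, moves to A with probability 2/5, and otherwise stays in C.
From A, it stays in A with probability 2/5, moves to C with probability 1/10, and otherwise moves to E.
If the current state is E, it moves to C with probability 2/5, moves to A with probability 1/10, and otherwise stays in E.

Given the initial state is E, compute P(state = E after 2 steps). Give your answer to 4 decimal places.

Sum over the intermediate state after 1 step:
P = P(E→C)·P(C→E) + P(E→A)·P(A→E) + P(E→E)·P(E→E)
  = 0.4×0.3 + 0.1×0.5 + 0.5×0.5
  = 0.1200 + 0.0500 + 0.2500 = 0.4200

0.4200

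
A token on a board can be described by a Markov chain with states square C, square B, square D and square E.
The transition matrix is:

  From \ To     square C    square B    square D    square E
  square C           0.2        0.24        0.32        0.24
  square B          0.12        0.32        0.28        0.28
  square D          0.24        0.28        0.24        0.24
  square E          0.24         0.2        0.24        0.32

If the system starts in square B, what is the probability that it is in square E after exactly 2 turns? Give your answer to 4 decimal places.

0.2752

Propagate the distribution vector 2 turns from square B.
After 0 turns: (0.0000, 1.0000, 0.0000, 0.0000)
After 1 turn: (0.1200, 0.3200, 0.2800, 0.2800)
After 2 turns: (0.1968, 0.2656, 0.2624, 0.2752)
P(in square E after 2 turns) = 0.2752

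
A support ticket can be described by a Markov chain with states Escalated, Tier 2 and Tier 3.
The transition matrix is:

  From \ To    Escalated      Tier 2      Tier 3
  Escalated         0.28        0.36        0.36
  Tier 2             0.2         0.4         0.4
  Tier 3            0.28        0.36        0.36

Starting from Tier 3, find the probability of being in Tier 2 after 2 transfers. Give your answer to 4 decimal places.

Sum over the intermediate state after 1 transfer:
P = P(Tier 3→Escalated)·P(Escalated→Tier 2) + P(Tier 3→Tier 2)·P(Tier 2→Tier 2) + P(Tier 3→Tier 3)·P(Tier 3→Tier 2)
  = 0.28×0.36 + 0.36×0.4 + 0.36×0.36
  = 0.1008 + 0.1440 + 0.1296 = 0.3744

0.3744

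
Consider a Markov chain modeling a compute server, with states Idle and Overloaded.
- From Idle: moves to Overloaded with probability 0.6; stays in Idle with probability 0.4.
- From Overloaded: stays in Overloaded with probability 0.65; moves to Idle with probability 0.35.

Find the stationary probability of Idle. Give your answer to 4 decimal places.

0.3684

Let the stationary distribution be π with π = πP and π_1 + π_2 = 1.
π_1 = 0.4·π_1 + 0.35·π_2
Solving with the normalization constraint gives π = (0.3684, 0.6316).
So the stationary probability of Idle is 0.3684.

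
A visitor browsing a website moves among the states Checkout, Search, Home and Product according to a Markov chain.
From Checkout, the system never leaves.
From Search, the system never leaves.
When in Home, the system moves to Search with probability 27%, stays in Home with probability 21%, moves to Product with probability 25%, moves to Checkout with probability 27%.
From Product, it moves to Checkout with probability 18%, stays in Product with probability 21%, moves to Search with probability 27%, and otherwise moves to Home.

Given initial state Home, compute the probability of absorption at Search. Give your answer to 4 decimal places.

0.5209

Let h(s) be the probability of absorption at Search starting from transient state s. Then h(Search) = 1 and h(Checkout) = 0. By first-step analysis:
h(Home) = 0.27·0 + 0.27·1 + 0.21·h(Home) + 0.25·h(Product)
h(Product) = 0.18·0 + 0.27·1 + 0.34·h(Home) + 0.21·h(Product)
Solving: h(Home) = 0.5209, h(Product) = 0.5659.
Starting from Home, the probability is 0.5209.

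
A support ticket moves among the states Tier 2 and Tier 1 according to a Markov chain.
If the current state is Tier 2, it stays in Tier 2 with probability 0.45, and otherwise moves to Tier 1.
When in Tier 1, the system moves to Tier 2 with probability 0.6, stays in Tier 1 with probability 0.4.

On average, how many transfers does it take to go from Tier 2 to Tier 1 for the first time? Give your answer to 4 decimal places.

1.8182

Let t(s) be the expected number of transfers to first reach Tier 1 from state s, with t(Tier 1) = 0. Conditioning on the first transfer:
t(Tier 2) = 1 + 0.45·t(Tier 2)
Solving: t(Tier 2) = 1.8182.
Expected transfers from Tier 2 to Tier 1: 1.8182.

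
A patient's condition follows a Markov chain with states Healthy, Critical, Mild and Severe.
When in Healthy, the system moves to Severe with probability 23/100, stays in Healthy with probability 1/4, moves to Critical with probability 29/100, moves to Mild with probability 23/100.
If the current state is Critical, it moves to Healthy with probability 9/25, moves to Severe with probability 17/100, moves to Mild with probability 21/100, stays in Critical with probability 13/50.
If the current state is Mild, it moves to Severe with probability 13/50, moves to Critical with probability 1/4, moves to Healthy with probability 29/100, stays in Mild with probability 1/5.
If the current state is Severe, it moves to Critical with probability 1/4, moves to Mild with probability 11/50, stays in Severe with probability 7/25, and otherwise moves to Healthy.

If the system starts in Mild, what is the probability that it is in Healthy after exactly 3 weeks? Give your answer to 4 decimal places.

0.2877

Propagate the distribution vector 3 weeks from Mild.
After 0 weeks: (0.0000, 0.0000, 1.0000, 0.0000)
After 1 week: (0.2900, 0.2500, 0.2000, 0.2600)
After 2 weeks: (0.2855, 0.2641, 0.2164, 0.2340)
After 3 weeks: (0.2877, 0.2641, 0.2159, 0.2323)
P(in Healthy after 3 weeks) = 0.2877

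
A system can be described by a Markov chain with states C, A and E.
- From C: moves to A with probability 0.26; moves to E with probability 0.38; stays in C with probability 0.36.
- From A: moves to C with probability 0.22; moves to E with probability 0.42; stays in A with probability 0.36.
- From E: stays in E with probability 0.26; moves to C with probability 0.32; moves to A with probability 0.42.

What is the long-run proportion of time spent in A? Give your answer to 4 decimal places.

0.3514

Let the stationary distribution be π with π = πP and π_1 + π_2 + π_3 = 1.
π_1 = 0.36·π_1 + 0.22·π_2 + 0.32·π_3
π_2 = 0.26·π_1 + 0.36·π_2 + 0.42·π_3
Solving with the normalization constraint gives π = (0.2967, 0.3514, 0.3518).
So the stationary probability of A is 0.3514.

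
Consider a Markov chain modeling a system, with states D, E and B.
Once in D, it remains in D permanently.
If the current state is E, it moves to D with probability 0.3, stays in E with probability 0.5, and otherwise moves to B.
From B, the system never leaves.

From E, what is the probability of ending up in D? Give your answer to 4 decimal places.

Let h(s) be the probability of absorption at D starting from transient state s. Then h(D) = 1 and h(B) = 0. By first-step analysis:
h(E) = 0.3·1 + 0.5·h(E) + 0.2·0
Solving: h(E) = 0.6000.
Starting from E, the probability is 0.6000.

0.6000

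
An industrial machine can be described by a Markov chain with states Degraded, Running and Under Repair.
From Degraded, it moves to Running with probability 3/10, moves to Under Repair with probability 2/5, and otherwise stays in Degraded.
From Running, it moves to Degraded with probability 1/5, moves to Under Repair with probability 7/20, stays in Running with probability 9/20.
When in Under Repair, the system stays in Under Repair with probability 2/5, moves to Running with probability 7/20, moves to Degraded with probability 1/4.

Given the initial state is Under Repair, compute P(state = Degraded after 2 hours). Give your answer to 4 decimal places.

Sum over the intermediate state after 1 hour:
P = P(Under Repair→Degraded)·P(Degraded→Degraded) + P(Under Repair→Running)·P(Running→Degraded) + P(Under Repair→Under Repair)·P(Under Repair→Degraded)
  = 0.25×0.3 + 0.35×0.2 + 0.4×0.25
  = 0.0750 + 0.0700 + 0.1000 = 0.2450

0.2450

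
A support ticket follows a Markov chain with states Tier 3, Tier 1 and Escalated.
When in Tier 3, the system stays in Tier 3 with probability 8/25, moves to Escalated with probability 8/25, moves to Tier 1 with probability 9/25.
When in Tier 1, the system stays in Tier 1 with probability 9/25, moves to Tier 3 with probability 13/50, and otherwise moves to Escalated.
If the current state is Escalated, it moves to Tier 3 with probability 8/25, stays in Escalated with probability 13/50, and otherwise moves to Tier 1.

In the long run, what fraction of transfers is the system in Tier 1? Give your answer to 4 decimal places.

Let the stationary distribution be π with π = πP and π_1 + π_2 + π_3 = 1.
π_1 = 0.32·π_1 + 0.26·π_2 + 0.32·π_3
π_2 = 0.36·π_1 + 0.36·π_2 + 0.42·π_3
Solving with the normalization constraint gives π = (0.2972, 0.3794, 0.3234).
So the stationary probability of Tier 1 is 0.3794.

0.3794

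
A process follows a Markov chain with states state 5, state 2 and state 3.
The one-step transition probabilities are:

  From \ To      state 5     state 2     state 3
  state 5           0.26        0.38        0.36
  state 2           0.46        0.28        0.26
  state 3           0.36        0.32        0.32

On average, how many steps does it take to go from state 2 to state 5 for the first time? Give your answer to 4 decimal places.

Let t(s) be the expected number of steps to first reach state 5 from state s, with t(state 5) = 0. Conditioning on the first step:
t(state 2) = 1 + 0.28·t(state 2) + 0.26·t(state 3)
t(state 3) = 1 + 0.32·t(state 2) + 0.32·t(state 3)
Solving: t(state 2) = 2.3130, t(state 3) = 2.5591.
Expected steps from state 2 to state 5: 2.3130.

2.3130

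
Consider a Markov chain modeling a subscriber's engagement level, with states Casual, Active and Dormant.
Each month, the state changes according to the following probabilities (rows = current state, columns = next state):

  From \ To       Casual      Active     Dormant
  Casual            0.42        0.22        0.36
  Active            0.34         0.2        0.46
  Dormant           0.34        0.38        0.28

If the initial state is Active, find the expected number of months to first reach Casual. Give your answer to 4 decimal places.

2.9412

Let t(s) be the expected number of months to first reach Casual from state s, with t(Casual) = 0. Conditioning on the first month:
t(Active) = 1 + 0.2·t(Active) + 0.46·t(Dormant)
t(Dormant) = 1 + 0.38·t(Active) + 0.28·t(Dormant)
Solving: t(Active) = 2.9412, t(Dormant) = 2.9412.
Expected months from Active to Casual: 2.9412.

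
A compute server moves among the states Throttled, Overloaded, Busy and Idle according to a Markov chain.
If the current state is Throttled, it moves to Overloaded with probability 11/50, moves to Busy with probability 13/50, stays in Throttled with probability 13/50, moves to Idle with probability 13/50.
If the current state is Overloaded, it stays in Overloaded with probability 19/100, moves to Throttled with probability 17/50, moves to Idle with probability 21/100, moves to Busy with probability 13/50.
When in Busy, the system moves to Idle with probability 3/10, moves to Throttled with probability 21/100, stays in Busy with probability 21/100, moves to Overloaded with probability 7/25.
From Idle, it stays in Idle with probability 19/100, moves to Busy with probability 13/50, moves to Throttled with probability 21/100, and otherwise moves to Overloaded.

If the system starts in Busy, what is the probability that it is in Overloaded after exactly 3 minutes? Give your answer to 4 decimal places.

0.2552

Propagate the distribution vector 3 minutes from Busy.
After 0 minutes: (0.0000, 0.0000, 1.0000, 0.0000)
After 1 minute: (0.2100, 0.2800, 0.2100, 0.3000)
After 2 minutes: (0.2569, 0.2602, 0.2495, 0.2334)
After 3 minutes: (0.2567, 0.2552, 0.2475, 0.2406)
P(in Overloaded after 3 minutes) = 0.2552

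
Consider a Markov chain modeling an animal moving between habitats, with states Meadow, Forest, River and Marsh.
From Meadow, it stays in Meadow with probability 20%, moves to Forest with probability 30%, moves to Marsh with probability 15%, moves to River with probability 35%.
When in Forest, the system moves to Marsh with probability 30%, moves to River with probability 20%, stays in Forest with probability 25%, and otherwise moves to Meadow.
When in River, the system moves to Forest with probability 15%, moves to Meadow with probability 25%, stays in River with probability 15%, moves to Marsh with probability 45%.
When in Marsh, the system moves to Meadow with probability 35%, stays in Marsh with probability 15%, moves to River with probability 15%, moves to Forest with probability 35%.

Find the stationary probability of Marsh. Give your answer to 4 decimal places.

Let the stationary distribution be π with π = πP and π_1 + π_2 + π_3 + π_4 = 1.
π_1 = 0.2·π_1 + 0.25·π_2 + 0.25·π_3 + 0.35·π_4
π_2 = 0.3·π_1 + 0.25·π_2 + 0.15·π_3 + 0.35·π_4
π_3 = 0.35·π_1 + 0.2·π_2 + 0.15·π_3 + 0.15·π_4
Solving with the normalization constraint gives π = (0.2624, 0.2670, 0.2158, 0.2548).
So the stationary probability of Marsh is 0.2548.

0.2548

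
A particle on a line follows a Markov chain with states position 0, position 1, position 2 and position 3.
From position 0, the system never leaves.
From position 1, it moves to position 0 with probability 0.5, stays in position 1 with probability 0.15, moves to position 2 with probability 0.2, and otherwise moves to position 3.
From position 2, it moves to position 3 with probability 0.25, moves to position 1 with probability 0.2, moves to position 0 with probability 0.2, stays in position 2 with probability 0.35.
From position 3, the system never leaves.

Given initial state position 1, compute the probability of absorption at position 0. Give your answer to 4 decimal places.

Let h(s) be the probability of absorption at position 0 starting from transient state s. Then h(position 0) = 1 and h(position 3) = 0. By first-step analysis:
h(position 1) = 0.5·1 + 0.15·h(position 1) + 0.2·h(position 2) + 0.15·0
h(position 2) = 0.2·1 + 0.2·h(position 1) + 0.35·h(position 2) + 0.25·0
Solving: h(position 1) = 0.7122, h(position 2) = 0.5268.
Starting from position 1, the probability is 0.7122.

0.7122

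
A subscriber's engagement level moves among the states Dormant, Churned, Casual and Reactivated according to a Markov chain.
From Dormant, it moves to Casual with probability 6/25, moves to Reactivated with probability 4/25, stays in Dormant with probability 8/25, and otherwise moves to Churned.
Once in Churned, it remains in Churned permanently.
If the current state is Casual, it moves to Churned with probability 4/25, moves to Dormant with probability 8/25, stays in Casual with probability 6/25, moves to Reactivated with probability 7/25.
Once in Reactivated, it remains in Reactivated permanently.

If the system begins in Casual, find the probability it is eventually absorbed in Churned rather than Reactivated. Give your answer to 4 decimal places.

Let h(s) be the probability of absorption at Churned starting from transient state s. Then h(Churned) = 1 and h(Reactivated) = 0. By first-step analysis:
h(Dormant) = 0.32·h(Dormant) + 0.28·1 + 0.24·h(Casual) + 0.16·0
h(Casual) = 0.32·h(Dormant) + 0.16·1 + 0.24·h(Casual) + 0.28·0
Solving: h(Dormant) = 0.5709, h(Casual) = 0.4509.
Starting from Casual, the probability is 0.4509.

0.4509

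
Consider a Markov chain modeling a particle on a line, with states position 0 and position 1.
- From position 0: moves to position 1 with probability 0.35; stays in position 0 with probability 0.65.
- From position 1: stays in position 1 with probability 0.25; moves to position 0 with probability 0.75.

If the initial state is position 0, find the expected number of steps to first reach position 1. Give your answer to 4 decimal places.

2.8571

Let t(s) be the expected number of steps to first reach position 1 from state s, with t(position 1) = 0. Conditioning on the first step:
t(position 0) = 1 + 0.65·t(position 0)
Solving: t(position 0) = 2.8571.
Expected steps from position 0 to position 1: 2.8571.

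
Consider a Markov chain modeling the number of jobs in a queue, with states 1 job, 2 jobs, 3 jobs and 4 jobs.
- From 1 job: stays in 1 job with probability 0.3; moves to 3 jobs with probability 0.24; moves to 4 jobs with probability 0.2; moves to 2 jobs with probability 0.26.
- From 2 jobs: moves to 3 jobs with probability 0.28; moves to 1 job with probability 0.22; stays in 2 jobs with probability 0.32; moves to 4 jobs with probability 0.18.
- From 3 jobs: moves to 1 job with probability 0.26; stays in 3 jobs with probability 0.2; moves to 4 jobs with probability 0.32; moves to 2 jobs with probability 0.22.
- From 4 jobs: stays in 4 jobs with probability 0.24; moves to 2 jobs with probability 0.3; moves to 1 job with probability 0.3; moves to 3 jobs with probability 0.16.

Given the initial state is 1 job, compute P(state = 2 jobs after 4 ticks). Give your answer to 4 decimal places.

0.2769

Propagate the distribution vector 4 ticks from 1 job.
After 0 ticks: (1.0000, 0.0000, 0.0000, 0.0000)
After 1 tick: (0.3000, 0.2600, 0.2400, 0.2000)
After 2 ticks: (0.2696, 0.2740, 0.2248, 0.2316)
After 3 ticks: (0.2691, 0.2767, 0.2234, 0.2308)
After 4 ticks: (0.2689, 0.2769, 0.2237, 0.2305)
P(in 2 jobs after 4 ticks) = 0.2769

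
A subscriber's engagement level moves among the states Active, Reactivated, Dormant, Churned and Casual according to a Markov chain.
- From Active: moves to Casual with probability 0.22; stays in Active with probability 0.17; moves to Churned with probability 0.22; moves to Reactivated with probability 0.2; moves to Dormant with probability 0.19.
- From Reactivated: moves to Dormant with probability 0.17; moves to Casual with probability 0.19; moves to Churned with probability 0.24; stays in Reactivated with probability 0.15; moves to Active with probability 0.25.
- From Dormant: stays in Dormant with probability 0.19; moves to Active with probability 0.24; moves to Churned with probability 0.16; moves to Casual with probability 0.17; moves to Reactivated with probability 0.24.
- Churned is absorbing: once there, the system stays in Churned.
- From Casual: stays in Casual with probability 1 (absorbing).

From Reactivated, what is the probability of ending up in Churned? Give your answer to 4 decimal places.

0.5336

Let h(s) be the probability of absorption at Churned starting from transient state s. Then h(Churned) = 1 and h(Casual) = 0. By first-step analysis:
h(Active) = 0.17·h(Active) + 0.2·h(Reactivated) + 0.19·h(Dormant) + 0.22·1 + 0.22·0
h(Reactivated) = 0.25·h(Active) + 0.15·h(Reactivated) + 0.17·h(Dormant) + 0.24·1 + 0.19·0
h(Dormant) = 0.24·h(Active) + 0.24·h(Reactivated) + 0.19·h(Dormant) + 0.16·1 + 0.17·0
Solving: h(Active) = 0.5096, h(Reactivated) = 0.5336, h(Dormant) = 0.5066.
Starting from Reactivated, the probability is 0.5336.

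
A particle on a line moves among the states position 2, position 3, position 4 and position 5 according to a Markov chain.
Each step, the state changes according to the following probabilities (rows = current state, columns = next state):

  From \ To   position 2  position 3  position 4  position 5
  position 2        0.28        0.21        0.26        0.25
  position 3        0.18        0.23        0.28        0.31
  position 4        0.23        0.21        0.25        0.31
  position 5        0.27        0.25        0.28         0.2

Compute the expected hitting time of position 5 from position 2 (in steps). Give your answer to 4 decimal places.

Let t(s) be the expected number of steps to first reach position 5 from state s, with t(position 5) = 0. Conditioning on the first step:
t(position 2) = 1 + 0.28·t(position 2) + 0.21·t(position 3) + 0.26·t(position 4)
t(position 3) = 1 + 0.18·t(position 2) + 0.23·t(position 3) + 0.28·t(position 4)
t(position 4) = 1 + 0.23·t(position 2) + 0.21·t(position 3) + 0.25·t(position 4)
Solving: t(position 2) = 3.5899, t(position 3) = 3.3658, t(position 4) = 3.3767.
Expected steps from position 2 to position 5: 3.5899.

3.5899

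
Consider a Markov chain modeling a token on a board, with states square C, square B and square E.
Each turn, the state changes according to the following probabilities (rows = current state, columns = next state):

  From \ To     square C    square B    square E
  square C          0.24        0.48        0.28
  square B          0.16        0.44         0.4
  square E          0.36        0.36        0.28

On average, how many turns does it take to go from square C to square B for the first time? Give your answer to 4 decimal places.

2.2401

Let t(s) be the expected number of turns to first reach square B from state s, with t(square B) = 0. Conditioning on the first turn:
t(square C) = 1 + 0.24·t(square C) + 0.28·t(square E)
t(square E) = 1 + 0.36·t(square C) + 0.28·t(square E)
Solving: t(square C) = 2.2401, t(square E) = 2.5090.
Expected turns from square C to square B: 2.2401.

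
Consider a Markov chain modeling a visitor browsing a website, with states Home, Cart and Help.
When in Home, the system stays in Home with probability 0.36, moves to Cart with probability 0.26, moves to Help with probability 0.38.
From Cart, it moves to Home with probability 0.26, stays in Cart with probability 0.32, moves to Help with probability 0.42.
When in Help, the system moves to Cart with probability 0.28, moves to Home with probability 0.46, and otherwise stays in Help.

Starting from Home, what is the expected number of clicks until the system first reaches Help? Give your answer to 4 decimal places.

Let t(s) be the expected number of clicks to first reach Help from state s, with t(Help) = 0. Conditioning on the first click:
t(Home) = 1 + 0.36·t(Home) + 0.26·t(Cart)
t(Cart) = 1 + 0.26·t(Home) + 0.32·t(Cart)
Solving: t(Home) = 2.5571, t(Cart) = 2.4483.
Expected clicks from Home to Help: 2.5571.

2.5571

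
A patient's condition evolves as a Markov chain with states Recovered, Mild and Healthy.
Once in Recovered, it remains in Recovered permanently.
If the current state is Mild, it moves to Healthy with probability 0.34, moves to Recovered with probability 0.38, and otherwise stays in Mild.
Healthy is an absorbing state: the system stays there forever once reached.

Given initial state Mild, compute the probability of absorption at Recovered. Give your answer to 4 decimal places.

Let h(s) be the probability of absorption at Recovered starting from transient state s. Then h(Recovered) = 1 and h(Healthy) = 0. By first-step analysis:
h(Mild) = 0.38·1 + 0.28·h(Mild) + 0.34·0
Solving: h(Mild) = 0.5278.
Starting from Mild, the probability is 0.5278.

0.5278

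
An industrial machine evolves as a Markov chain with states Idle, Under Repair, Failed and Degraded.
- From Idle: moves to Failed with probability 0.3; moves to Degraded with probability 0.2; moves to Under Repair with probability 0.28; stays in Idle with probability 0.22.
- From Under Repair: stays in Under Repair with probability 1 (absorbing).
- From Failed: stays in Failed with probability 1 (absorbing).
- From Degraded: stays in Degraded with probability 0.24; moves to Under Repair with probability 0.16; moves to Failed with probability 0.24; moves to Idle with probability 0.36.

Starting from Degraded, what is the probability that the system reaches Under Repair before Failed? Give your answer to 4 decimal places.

Let h(s) be the probability of absorption at Under Repair starting from transient state s. Then h(Under Repair) = 1 and h(Failed) = 0. By first-step analysis:
h(Idle) = 0.22·h(Idle) + 0.28·1 + 0.3·0 + 0.2·h(Degraded)
h(Degraded) = 0.36·h(Idle) + 0.16·1 + 0.24·0 + 0.24·h(Degraded)
Solving: h(Idle) = 0.4700, h(Degraded) = 0.4332.
Starting from Degraded, the probability is 0.4332.

0.4332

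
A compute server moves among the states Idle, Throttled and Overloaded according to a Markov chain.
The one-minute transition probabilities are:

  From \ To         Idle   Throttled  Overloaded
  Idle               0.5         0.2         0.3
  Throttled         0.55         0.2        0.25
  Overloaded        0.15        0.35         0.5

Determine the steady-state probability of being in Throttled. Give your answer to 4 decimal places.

Let the stationary distribution be π with π = πP and π_1 + π_2 + π_3 = 1.
π_1 = 0.5·π_1 + 0.55·π_2 + 0.15·π_3
π_2 = 0.2·π_1 + 0.2·π_2 + 0.35·π_3
Solving with the normalization constraint gives π = (0.3870, 0.2539, 0.3591).
So the stationary probability of Throttled is 0.2539.

0.2539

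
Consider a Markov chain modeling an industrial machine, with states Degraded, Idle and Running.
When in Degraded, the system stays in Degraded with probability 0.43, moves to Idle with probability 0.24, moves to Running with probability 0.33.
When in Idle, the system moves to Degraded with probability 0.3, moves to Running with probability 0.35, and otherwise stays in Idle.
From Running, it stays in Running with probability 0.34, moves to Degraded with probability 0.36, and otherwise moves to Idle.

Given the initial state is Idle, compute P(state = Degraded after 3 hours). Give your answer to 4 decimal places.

0.3672

Propagate the distribution vector 3 hours from Idle.
After 0 hours: (0.0000, 1.0000, 0.0000)
After 1 hour: (0.3000, 0.3500, 0.3500)
After 2 hours: (0.3600, 0.2995, 0.3405)
After 3 hours: (0.3672, 0.2934, 0.3394)
P(in Degraded after 3 hours) = 0.3672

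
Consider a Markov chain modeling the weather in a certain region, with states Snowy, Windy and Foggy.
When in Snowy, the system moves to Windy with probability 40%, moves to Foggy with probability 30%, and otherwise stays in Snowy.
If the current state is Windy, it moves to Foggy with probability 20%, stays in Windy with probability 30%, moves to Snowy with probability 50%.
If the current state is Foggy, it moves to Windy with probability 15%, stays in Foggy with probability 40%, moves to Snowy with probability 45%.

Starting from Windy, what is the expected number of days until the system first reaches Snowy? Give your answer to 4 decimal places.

2.0513

Let t(s) be the expected number of days to first reach Snowy from state s, with t(Snowy) = 0. Conditioning on the first day:
t(Windy) = 1 + 0.3·t(Windy) + 0.2·t(Foggy)
t(Foggy) = 1 + 0.15·t(Windy) + 0.4·t(Foggy)
Solving: t(Windy) = 2.0513, t(Foggy) = 2.1795.
Expected days from Windy to Snowy: 2.0513.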